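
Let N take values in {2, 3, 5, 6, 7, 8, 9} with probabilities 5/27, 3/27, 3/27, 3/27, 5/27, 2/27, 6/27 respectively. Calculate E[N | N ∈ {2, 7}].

P(N ∈ {2, 7}) = 10/27.
Σ over the event: 2·5/27 + 7·5/27 = 5/3.
E[N | N ∈ {2, 7}] = (5/3) / (10/27) = 9/2.

9/2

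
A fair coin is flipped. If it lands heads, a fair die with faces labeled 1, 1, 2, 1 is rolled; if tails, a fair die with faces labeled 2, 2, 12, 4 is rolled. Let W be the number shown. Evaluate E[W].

E[W | heads] = (1+1+2+1)/4 = 5/4.
E[W | tails] = (2+2+12+4)/4 = 5.
By the law of total expectation,
E[W] = (1/2)·(5/4) + (1/2)·(5) = 25/8.

25/8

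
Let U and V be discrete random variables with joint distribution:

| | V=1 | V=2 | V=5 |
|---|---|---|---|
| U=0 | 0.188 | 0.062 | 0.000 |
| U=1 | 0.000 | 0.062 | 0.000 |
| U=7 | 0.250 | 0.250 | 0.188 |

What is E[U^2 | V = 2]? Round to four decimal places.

P(V = 2) = 0.374.
Σ U^2·P over the event = 0·(0.062) + 1·(0.062) + 49·(0.250) = 12.312.
E[U^2 | V = 2] = (12.312) / (0.374) = 32.9198.

32.9198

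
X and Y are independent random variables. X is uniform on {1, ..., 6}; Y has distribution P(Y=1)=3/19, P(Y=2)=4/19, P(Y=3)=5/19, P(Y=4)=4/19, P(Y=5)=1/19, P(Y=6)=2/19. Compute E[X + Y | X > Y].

386/55

P(X > Y) = 55/114.
Summing (X+Y)·P(x,y) over outcomes with X > Y gives 193/57.
E[X + Y | X > Y] = (193/57) / (55/114) = 386/55.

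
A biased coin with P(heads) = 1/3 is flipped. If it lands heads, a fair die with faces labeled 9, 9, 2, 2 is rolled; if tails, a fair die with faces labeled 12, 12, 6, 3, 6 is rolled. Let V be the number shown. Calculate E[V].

E[V | heads] = (9+9+2+2)/4 = 11/2.
E[V | tails] = (12+12+6+3+6)/5 = 39/5.
By the law of total expectation,
E[V] = (1/3)·(11/2) + (2/3)·(39/5) = 211/30.

211/30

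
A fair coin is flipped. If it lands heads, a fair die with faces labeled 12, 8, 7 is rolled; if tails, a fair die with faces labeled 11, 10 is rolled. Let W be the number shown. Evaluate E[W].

E[W | heads] = (12+8+7)/3 = 9.
E[W | tails] = (11+10)/2 = 21/2.
E[W] = (1/2)·(9) + (1/2)·(21/2) = 39/4.

39/4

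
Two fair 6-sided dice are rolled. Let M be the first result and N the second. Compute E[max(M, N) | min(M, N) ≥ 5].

Outcomes with min(M, N) ≥ 5: (5,5), (5,6), (6,5), (6,6), each with probability 1/36.
E[max(M, N) | min(M, N) ≥ 5] = (5 + 6 + 6 + 6) / 4 = 23/4.

23/4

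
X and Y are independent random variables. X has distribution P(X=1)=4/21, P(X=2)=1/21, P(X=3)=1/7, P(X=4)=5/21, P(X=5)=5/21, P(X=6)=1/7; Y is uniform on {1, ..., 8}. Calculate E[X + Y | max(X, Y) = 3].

P(max(X, Y) = 3) = 1/12.
Summing (X+Y)·P(x,y) over outcomes with max(X, Y) = 3 gives 11/28.
E[X + Y | max(X, Y) = 3] = (11/28) / (1/12) = 33/7.

33/7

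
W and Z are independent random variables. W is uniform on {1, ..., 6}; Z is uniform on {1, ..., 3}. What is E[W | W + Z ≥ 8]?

Outcomes with W + Z ≥ 8: (5,3), (6,2), (6,3), each with probability 1/18.
E[W | W + Z ≥ 8] = (5 + 6 + 6) / 3 = 17/3.

17/3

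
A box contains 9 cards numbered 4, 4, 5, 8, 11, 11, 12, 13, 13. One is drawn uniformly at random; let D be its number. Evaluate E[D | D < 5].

P(D < 5) = 2/9.
Σ over the event: 4·2/9 = 8/9.
E[D | D < 5] = (8/9) / (2/9) = 4.

4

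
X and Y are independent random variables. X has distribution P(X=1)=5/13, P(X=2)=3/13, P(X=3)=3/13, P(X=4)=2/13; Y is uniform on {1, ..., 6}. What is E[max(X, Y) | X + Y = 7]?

P(X + Y = 7) = 1/6.
Summing max(X,Y)·P(x,y) over outcomes with X + Y = 7 gives 5/6.
E[max(X, Y) | X + Y = 7] = (5/6) / (1/6) = 5.

5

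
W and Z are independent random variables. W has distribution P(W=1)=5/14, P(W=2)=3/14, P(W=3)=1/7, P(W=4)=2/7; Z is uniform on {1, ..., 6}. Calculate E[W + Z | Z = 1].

P(Z = 1) = 1/6.
Summing (W+Z)·P(x,y) over outcomes with Z = 1 gives 47/84.
E[W + Z | Z = 1] = (47/84) / (1/6) = 47/14.

47/14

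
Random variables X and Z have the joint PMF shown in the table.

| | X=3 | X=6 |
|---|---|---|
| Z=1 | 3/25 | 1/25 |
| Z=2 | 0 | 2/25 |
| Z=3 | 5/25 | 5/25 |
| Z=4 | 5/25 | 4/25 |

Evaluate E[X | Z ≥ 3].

84/19

P(Z ≥ 3) = 19/25.
Σ X·P over the event = 3·(5/25) + 3·(5/25) + 6·(5/25) + 6·(4/25) = 84/25.
E[X | Z ≥ 3] = (84/25) / (19/25) = 84/19.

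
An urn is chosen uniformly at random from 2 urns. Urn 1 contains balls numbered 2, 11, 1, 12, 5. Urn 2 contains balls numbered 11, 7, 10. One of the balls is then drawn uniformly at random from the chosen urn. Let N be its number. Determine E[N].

E[N | urn 1] = (2+11+1+12+5)/5 = 31/5.
E[N | urn 2] = (11+7+10)/3 = 28/3.
E[N] = (1/2)·(31/5) + (1/2)·(28/3) = 233/30.

233/30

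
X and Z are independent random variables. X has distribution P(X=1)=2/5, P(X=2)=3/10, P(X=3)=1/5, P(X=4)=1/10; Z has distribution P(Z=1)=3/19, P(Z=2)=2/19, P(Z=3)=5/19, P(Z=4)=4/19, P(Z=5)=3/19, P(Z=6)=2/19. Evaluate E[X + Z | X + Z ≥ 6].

P(X + Z ≥ 6) = 91/190.
Summing (X+Z)·P(x,y) over outcomes with X + Z ≥ 6 gives 637/190.
E[X + Z | X + Z ≥ 6] = (637/190) / (91/190) = 7.

7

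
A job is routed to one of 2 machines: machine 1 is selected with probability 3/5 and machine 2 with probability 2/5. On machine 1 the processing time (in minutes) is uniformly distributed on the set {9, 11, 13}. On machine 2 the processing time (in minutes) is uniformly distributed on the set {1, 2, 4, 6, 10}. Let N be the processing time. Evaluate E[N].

E[N | machine 1] = (9+11+13)/3 = 11.
E[N | machine 2] = (1+2+4+6+10)/5 = 23/5.
By the law of total expectation,
E[N] = (3/5)·(11) + (2/5)·(23/5) = 211/25.

211/25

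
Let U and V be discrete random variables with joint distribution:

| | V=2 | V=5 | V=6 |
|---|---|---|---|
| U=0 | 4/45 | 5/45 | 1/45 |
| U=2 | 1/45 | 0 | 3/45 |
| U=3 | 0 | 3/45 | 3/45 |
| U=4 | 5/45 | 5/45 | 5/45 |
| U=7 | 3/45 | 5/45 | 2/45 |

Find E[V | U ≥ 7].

P(U ≥ 7) = 2/9.
Summing V·P(U=x,V=y) over the conditioning event gives 43/45.
E[V | U ≥ 7] = (43/45) / (2/9) = 43/10.

43/10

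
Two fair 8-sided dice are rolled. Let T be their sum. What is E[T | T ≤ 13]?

244/29

P(T ≤ 13) = 29/32.
E[T | T ≤ 13] = (61/8) / (29/32) = 244/29.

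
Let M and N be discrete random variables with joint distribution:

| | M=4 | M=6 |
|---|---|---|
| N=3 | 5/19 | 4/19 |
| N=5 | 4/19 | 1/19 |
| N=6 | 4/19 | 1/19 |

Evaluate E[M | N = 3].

44/9

P(N = 3) = 9/19.
Σ M·P over the event = 4·(5/19) + 6·(4/19) = 44/19.
E[M | N = 3] = (44/19) / (9/19) = 44/9.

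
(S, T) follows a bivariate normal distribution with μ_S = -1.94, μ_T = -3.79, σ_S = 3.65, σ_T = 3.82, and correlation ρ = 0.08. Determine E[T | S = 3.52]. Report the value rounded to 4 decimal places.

E[T | S=x] = μ_T + ρ(σ_T/σ_S)(x − μ_S) for jointly normal variables.
E[T | S=3.52] = -3.79 + (0.08)·(3.82/3.65)·(3.52 − (-1.94)) = -3.79 + (0.083726)·(5.46) = -3.3329.

-3.3329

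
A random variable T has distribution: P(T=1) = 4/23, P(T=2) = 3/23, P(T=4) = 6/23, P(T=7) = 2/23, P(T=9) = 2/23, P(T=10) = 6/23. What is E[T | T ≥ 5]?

46/5

P(T ≥ 5) = 10/23.
Σ over the event: 7·2/23 + 9·2/23 + 10·6/23 = 4.
E[T | T ≥ 5] = (4) / (10/23) = 46/5.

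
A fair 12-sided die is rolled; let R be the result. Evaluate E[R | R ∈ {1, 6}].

7/2

P(R ∈ {1, 6}) = 1/6.
Σ over the event: 1·1/12 + 6·1/12 = 7/12.
E[R | R ∈ {1, 6}] = (7/12) / (1/6) = 7/2.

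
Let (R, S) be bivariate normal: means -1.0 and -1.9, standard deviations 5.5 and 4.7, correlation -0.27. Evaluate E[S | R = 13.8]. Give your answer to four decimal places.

-5.3148

The regression of S on R has slope ρ·σ_S/σ_R and passes through (μ_R, μ_S).
E[S | R=13.8] = -1.9 + (-0.27)·(4.7/5.5)·(13.8 − (-1.0)) = -1.9 + (-0.23073)·(14.8) = -5.3148.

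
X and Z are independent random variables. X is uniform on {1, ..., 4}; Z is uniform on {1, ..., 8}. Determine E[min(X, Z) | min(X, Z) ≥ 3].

P(min(X, Z) ≥ 3) = 3/8.
Summing min(X,Z)·P(x,y) over outcomes with min(X, Z) ≥ 3 gives 41/32.
E[min(X, Z) | min(X, Z) ≥ 3] = (41/32) / (3/8) = 41/12.

41/12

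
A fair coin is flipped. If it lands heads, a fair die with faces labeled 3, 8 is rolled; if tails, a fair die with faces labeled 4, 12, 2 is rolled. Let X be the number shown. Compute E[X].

E[X | heads] = (3+8)/2 = 11/2.
E[X | tails] = (4+12+2)/3 = 6.
E[X] = (1/2)·(11/2) + (1/2)·(6) = 23/4.

23/4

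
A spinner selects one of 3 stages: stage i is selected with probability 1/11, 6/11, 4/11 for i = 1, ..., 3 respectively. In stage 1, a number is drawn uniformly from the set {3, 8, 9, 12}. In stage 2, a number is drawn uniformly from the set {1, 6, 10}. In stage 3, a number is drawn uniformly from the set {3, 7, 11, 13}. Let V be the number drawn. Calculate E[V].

E[V | stage 1] = (3+8+9+12)/4 = 8.
E[V | stage 2] = (1+6+10)/3 = 17/3.
E[V | stage 3] = (3+7+11+13)/4 = 17/2.
E[V] = (1/11)·(8) + (6/11)·(17/3) + (4/11)·(17/2) = 76/11.

76/11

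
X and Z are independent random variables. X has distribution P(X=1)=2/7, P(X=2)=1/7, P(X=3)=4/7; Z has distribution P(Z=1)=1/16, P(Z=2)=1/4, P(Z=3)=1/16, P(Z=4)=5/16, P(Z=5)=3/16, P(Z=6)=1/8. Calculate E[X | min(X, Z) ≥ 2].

P(min(X, Z) ≥ 2) = 75/112.
Summing X·P(x,y) over outcomes with min(X, Z) ≥ 2 gives 15/8.
E[X | min(X, Z) ≥ 2] = (15/8) / (75/112) = 14/5.

14/5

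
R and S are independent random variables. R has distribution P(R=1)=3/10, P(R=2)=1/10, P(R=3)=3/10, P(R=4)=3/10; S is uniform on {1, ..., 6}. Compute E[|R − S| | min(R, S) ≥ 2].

P(min(R, S) ≥ 2) = 7/12.
Summing |R−S|·P(x,y) over outcomes with min(R, S) ≥ 2 gives 49/60.
E[|R − S| | min(R, S) ≥ 2] = (49/60) / (7/12) = 7/5.

7/5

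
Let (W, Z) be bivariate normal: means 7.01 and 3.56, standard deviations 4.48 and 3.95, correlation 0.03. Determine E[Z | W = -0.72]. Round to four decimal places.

3.3555

The regression of Z on W has slope ρ·σ_Z/σ_W and passes through (μ_W, μ_Z).
E[Z | W=-0.72] = 3.56 + (0.03)·(3.95/4.48)·(-0.72 − (7.01)) = 3.56 + (0.026451)·(-7.73) = 3.3555.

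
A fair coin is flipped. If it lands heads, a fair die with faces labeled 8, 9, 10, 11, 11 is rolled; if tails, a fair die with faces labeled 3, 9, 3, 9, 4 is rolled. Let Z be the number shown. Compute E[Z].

77/10

E[Z | heads] = (8+9+10+11+11)/5 = 49/5.
E[Z | tails] = (3+9+3+9+4)/5 = 28/5.
By the law of total expectation,
E[Z] = (1/2)·(49/5) + (1/2)·(28/5) = 77/10.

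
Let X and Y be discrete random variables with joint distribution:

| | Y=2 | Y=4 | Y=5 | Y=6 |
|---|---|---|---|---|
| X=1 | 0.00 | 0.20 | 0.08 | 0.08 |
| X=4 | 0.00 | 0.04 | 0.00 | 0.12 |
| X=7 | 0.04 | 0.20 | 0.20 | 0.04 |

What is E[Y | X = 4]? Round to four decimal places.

P(X = 4) = 0.16.
Σ Y·P over the event = 4·(0.04) + 6·(0.12) = 0.88.
E[Y | X = 4] = (0.88) / (0.16) = 5.5000.

5.5000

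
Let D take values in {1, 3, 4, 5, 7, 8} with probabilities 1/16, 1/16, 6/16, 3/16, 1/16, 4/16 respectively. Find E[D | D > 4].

27/4

P(D > 4) = 1/2.
Σ over the event: 5·3/16 + 7·1/16 + 8·1/4 = 27/8.
E[D | D > 4] = (27/8) / (1/2) = 27/4.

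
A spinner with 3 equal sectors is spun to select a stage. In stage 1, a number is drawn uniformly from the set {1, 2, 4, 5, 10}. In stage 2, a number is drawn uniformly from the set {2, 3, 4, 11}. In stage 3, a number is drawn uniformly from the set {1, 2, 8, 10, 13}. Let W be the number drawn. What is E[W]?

27/5

E[W | stage 1] = (1+2+4+5+10)/5 = 22/5.
E[W | stage 2] = (2+3+4+11)/4 = 5.
E[W | stage 3] = (1+2+8+10+13)/5 = 34/5.
By the law of total expectation,
E[W] = (1/3)·(22/5) + (1/3)·(5) + (1/3)·(34/5) = 27/5.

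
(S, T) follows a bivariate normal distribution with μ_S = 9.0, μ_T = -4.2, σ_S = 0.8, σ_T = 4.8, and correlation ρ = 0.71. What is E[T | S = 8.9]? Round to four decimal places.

-4.6260

E[T | S=x] = μ_T + ρ(σ_T/σ_S)(x − μ_S) for jointly normal variables.
E[T | S=8.9] = -4.2 + (0.71)·(4.8/0.8)·(8.9 − (9.0)) = -4.2 + (4.26)·(-0.1) = -4.6260.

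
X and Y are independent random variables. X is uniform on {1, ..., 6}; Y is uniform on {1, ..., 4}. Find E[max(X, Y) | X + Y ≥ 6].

67/14

P(X + Y ≥ 6) = 7/12.
Summing max(X,Y)·P(x,y) over outcomes with X + Y ≥ 6 gives 67/24.
E[max(X, Y) | X + Y ≥ 6] = (67/24) / (7/12) = 67/14.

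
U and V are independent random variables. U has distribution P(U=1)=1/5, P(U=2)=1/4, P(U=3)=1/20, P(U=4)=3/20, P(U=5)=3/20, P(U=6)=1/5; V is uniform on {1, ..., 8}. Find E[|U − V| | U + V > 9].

P(U + V > 9) = 3/10.
Summing |U−V|·P(x,y) over outcomes with U + V > 9 gives 27/40.
E[|U − V| | U + V > 9] = (27/40) / (3/10) = 9/4.

9/4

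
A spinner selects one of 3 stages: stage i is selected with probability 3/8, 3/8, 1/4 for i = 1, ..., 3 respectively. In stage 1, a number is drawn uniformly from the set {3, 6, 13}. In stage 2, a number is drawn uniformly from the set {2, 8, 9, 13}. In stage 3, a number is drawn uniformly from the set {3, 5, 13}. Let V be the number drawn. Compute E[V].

15/2

E[V | stage 1] = (3+6+13)/3 = 22/3.
E[V | stage 2] = (2+8+9+13)/4 = 8.
E[V | stage 3] = (3+5+13)/3 = 7.
E[V] = (3/8)·(22/3) + (3/8)·(8) + (1/4)·(7) = 15/2.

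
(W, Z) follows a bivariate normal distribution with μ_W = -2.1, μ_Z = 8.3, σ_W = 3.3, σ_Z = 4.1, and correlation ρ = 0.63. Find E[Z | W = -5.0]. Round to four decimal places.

The regression of Z on W has slope ρ·σ_Z/σ_W and passes through (μ_W, μ_Z).
E[Z | W=-5.0] = 8.3 + (0.63)·(4.1/3.3)·(-5.0 − (-2.1)) = 8.3 + (0.78273)·(-2.9) = 6.0301.

6.0301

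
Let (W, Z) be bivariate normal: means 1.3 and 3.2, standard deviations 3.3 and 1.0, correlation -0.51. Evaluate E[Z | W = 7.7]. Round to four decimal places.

The regression of Z on W has slope ρ·σ_Z/σ_W and passes through (μ_W, μ_Z).
E[Z | W=7.7] = 3.2 + (-0.51)·(1.0/3.3)·(7.7 − (1.3)) = 3.2 + (-0.15455)·(6.4) = 2.2109.

2.2109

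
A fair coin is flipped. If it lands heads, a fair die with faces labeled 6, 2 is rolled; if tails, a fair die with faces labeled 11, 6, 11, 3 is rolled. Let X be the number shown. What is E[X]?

47/8

E[X | heads] = (6+2)/2 = 4.
E[X | tails] = (11+6+11+3)/4 = 31/4.
By the law of total expectation,
E[X] = (1/2)·(4) + (1/2)·(31/4) = 47/8.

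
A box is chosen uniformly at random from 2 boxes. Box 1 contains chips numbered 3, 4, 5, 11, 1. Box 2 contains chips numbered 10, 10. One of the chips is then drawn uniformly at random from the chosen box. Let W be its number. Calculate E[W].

37/5

E[W | box 1] = (3+4+5+11+1)/5 = 24/5.
E[W | box 2] = (10+10)/2 = 10.
E[W] = (1/2)·(24/5) + (1/2)·(10) = 37/5.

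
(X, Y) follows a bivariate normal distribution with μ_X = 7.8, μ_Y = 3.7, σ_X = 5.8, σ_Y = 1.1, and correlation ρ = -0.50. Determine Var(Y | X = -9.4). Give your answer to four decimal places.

0.9075

For a bivariate normal, Var(Y | X=x) = σ_Y²(1 − ρ²).
Var(Y | X=-9.4) = (1.1)²·(1 − (-0.50)²) = 1.21·0.75 = 0.9075.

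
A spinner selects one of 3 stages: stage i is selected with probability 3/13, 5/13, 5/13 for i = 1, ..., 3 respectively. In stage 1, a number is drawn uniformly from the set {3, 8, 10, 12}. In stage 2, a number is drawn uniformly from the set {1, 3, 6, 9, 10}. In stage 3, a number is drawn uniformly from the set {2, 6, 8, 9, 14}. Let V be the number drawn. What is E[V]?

E[V | stage 1] = (3+8+10+12)/4 = 33/4.
E[V | stage 2] = (1+3+6+9+10)/5 = 29/5.
E[V | stage 3] = (2+6+8+9+14)/5 = 39/5.
By the law of total expectation,
E[V] = (3/13)·(33/4) + (5/13)·(29/5) + (5/13)·(39/5) = 371/52.

371/52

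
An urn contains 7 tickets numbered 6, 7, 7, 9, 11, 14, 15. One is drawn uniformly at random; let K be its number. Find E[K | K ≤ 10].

P(K ≤ 10) = 4/7.
Σ over the event: 6·1/7 + 7·2/7 + 9·1/7 = 29/7.
E[K | K ≤ 10] = (29/7) / (4/7) = 29/4.

29/4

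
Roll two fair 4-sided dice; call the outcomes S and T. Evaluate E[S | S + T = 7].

Outcomes with S + T = 7: (3,4), (4,3), each with probability 1/16.
E[S | S + T = 7] = (3 + 4) / 2 = 7/2.

7/2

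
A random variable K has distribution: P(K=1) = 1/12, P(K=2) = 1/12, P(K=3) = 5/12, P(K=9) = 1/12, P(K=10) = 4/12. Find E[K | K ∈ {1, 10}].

41/5

P(K ∈ {1, 10}) = 5/12.
Σ over the event: 1·1/12 + 10·1/3 = 41/12.
E[K | K ∈ {1, 10}] = (41/12) / (5/12) = 41/5.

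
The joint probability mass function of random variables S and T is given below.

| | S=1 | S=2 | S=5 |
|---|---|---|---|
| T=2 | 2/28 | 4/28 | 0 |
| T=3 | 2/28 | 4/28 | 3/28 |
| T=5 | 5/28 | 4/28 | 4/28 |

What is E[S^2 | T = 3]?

31/3

P(T = 3) = 9/28.
Σ S^2·P over the event = 1·(2/28) + 4·(4/28) + 25·(3/28) = 93/28.
E[S^2 | T = 3] = (93/28) / (9/28) = 31/3.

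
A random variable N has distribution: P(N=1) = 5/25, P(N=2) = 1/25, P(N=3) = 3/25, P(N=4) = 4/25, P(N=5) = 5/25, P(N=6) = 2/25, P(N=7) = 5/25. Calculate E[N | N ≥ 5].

6

P(N ≥ 5) = 12/25.
Σ over the event: 5·1/5 + 6·2/25 + 7·1/5 = 72/25.
E[N | N ≥ 5] = (72/25) / (12/25) = 6.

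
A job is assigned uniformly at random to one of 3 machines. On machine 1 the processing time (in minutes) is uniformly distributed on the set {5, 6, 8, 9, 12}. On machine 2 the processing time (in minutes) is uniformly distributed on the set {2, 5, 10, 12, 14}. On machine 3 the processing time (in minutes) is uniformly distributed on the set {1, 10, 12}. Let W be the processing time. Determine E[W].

364/45

E[W | machine 1] = (5+6+8+9+12)/5 = 8.
E[W | machine 2] = (2+5+10+12+14)/5 = 43/5.
E[W | machine 3] = (1+10+12)/3 = 23/3.
By the law of total expectation,
E[W] = (1/3)·(8) + (1/3)·(43/5) + (1/3)·(23/3) = 364/45.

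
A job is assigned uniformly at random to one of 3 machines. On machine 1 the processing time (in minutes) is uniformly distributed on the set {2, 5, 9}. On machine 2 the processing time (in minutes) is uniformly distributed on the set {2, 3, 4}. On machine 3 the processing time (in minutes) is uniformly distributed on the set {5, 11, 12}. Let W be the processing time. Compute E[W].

E[W | machine 1] = (2+5+9)/3 = 16/3.
E[W | machine 2] = (2+3+4)/3 = 3.
E[W | machine 3] = (5+11+12)/3 = 28/3.
E[W] = (1/3)·(16/3) + (1/3)·(3) + (1/3)·(28/3) = 53/9.

53/9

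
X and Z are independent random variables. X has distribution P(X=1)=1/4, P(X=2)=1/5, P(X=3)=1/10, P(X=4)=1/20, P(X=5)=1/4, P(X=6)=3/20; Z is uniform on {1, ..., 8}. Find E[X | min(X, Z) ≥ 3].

53/11

P(min(X, Z) ≥ 3) = 33/80.
Summing X·P(x,y) over outcomes with min(X, Z) ≥ 3 gives 159/80.
E[X | min(X, Z) ≥ 3] = (159/80) / (33/80) = 53/11.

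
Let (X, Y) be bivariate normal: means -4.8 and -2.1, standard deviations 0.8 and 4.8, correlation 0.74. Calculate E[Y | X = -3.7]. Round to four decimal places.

The regression of Y on X has slope ρ·σ_Y/σ_X and passes through (μ_X, μ_Y).
E[Y | X=-3.7] = -2.1 + (0.74)·(4.8/0.8)·(-3.7 − (-4.8)) = -2.1 + (4.44)·(1.1) = 2.7840.

2.7840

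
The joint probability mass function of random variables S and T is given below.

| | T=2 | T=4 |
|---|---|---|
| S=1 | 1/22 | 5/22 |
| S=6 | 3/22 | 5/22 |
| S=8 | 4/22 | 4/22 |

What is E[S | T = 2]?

51/8

P(T = 2) = 4/11.
Summing S·P(S=x,T=y) over the conditioning event gives 51/22.
E[S | T = 2] = (51/22) / (4/11) = 51/8.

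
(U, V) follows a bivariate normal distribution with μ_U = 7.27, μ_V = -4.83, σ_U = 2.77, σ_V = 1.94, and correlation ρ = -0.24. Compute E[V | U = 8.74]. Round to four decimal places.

For a bivariate normal, E[V | U=x] = μ_V + ρ·(σ_V/σ_U)·(x − μ_U).
E[V | U=8.74] = -4.83 + (-0.24)·(1.94/2.77)·(8.74 − (7.27)) = -4.83 + (-0.16809)·(1.47) = -5.0771.

-5.0771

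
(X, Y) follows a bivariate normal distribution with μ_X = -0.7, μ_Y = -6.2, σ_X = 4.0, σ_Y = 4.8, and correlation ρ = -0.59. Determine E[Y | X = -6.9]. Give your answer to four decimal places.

For a bivariate normal, E[Y | X=x] = μ_Y + ρ·(σ_Y/σ_X)·(x − μ_X).
E[Y | X=-6.9] = -6.2 + (-0.59)·(4.8/4.0)·(-6.9 − (-0.7)) = -6.2 + (-0.708)·(-6.2) = -1.8104.

-1.8104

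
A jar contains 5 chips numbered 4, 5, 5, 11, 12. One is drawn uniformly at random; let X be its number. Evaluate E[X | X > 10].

P(X > 10) = 2/5.
Σ over the event: 11·1/5 + 12·1/5 = 23/5.
E[X | X > 10] = (23/5) / (2/5) = 23/2.

23/2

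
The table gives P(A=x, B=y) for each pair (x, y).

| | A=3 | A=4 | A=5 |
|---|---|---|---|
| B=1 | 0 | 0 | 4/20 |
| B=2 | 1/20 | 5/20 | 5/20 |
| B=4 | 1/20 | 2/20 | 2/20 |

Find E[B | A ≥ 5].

P(A ≥ 5) = 11/20.
Σ B·P over the event = 1·(4/20) + 2·(5/20) + 4·(2/20) = 11/10.
E[B | A ≥ 5] = (11/10) / (11/20) = 2.

2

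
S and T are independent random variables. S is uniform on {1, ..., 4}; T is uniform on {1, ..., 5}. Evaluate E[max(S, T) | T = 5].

5

Outcomes with T = 5: (1,5), (2,5), (3,5), (4,5), each with probability 1/20.
E[max(S, T) | T = 5] = (5 + 5 + 5 + 5) / 4 = 5.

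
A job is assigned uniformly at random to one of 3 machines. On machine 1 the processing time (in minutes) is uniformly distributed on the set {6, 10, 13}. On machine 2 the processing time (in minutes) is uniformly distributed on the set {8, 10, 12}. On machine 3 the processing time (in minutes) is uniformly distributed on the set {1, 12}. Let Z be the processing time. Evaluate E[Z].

E[Z | machine 1] = (6+10+13)/3 = 29/3.
E[Z | machine 2] = (8+10+12)/3 = 10.
E[Z | machine 3] = (1+12)/2 = 13/2.
E[Z] = (1/3)·(29/3) + (1/3)·(10) + (1/3)·(13/2) = 157/18.

157/18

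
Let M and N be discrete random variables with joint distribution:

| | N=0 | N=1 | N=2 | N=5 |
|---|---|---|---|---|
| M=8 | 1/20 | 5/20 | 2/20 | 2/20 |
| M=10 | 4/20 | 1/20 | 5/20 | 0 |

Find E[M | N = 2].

P(N = 2) = 7/20.
Σ M·P over the event = 8·(2/20) + 10·(5/20) = 33/10.
E[M | N = 2] = (33/10) / (7/20) = 66/7.

66/7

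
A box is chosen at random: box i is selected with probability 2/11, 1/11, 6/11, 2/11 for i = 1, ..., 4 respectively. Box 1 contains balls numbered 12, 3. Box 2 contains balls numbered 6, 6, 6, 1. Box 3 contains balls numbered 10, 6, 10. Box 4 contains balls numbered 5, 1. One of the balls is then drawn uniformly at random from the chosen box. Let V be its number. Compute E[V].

311/44

E[V | box 1] = (12+3)/2 = 15/2.
E[V | box 2] = (6+6+6+1)/4 = 19/4.
E[V | box 3] = (10+6+10)/3 = 26/3.
E[V | box 4] = (5+1)/2 = 3.
E[V] = (2/11)·(15/2) + (1/11)·(19/4) + (6/11)·(26/3) + (2/11)·(3) = 311/44.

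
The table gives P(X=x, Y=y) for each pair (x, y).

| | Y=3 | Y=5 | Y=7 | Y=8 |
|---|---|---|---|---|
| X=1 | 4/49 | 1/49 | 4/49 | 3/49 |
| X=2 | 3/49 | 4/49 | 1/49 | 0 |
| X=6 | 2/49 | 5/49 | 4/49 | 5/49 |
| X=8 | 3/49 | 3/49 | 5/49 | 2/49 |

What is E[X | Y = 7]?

P(Y = 7) = 2/7.
Summing X·P(X=x,Y=y) over the conditioning event gives 10/7.
E[X | Y = 7] = (10/7) / (2/7) = 5.

5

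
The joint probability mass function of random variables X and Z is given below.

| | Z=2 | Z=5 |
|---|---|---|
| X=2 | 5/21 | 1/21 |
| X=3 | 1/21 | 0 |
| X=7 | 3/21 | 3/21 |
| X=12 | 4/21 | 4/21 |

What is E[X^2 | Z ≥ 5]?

727/8

P(Z ≥ 5) = 8/21.
Σ X^2·P over the event = 4·(1/21) + 49·(3/21) + 144·(4/21) = 727/21.
E[X^2 | Z ≥ 5] = (727/21) / (8/21) = 727/8.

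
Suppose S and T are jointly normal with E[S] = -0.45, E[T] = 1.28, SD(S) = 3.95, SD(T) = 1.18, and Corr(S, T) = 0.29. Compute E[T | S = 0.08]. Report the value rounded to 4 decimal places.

E[T | S=x] = μ_T + ρ(σ_T/σ_S)(x − μ_S) for jointly normal variables.
E[T | S=0.08] = 1.28 + (0.29)·(1.18/3.95)·(0.08 − (-0.45)) = 1.28 + (0.086633)·(0.53) = 1.3259.

1.3259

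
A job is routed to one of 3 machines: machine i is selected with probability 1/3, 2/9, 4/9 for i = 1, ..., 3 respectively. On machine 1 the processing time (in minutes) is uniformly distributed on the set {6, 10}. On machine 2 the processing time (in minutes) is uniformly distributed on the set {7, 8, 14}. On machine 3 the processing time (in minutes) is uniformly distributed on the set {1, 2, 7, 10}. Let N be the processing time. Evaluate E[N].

190/27

E[N | machine 1] = (6+10)/2 = 8.
E[N | machine 2] = (7+8+14)/3 = 29/3.
E[N | machine 3] = (1+2+7+10)/4 = 5.
E[N] = (1/3)·(8) + (2/9)·(29/3) + (4/9)·(5) = 190/27.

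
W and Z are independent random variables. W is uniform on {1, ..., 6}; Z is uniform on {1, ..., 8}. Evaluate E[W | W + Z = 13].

Outcomes with W + Z = 13: (5,8), (6,7), each with probability 1/48.
E[W | W + Z = 13] = (5 + 6) / 2 = 11/2.

11/2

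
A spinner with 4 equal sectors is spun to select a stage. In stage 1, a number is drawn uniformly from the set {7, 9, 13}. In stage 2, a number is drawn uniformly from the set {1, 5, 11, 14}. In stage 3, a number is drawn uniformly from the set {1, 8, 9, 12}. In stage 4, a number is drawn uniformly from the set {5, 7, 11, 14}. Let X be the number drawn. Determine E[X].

205/24

E[X | stage 1] = (7+9+13)/3 = 29/3.
E[X | stage 2] = (1+5+11+14)/4 = 31/4.
E[X | stage 3] = (1+8+9+12)/4 = 15/2.
E[X | stage 4] = (5+7+11+14)/4 = 37/4.
E[X] = (1/4)·(29/3) + (1/4)·(31/4) + (1/4)·(15/2) + (1/4)·(37/4) = 205/24.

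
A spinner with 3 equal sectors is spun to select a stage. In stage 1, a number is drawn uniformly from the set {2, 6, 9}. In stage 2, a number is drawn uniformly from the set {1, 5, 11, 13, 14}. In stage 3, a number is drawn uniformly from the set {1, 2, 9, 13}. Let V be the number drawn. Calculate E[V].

1243/180

E[V | stage 1] = (2+6+9)/3 = 17/3.
E[V | stage 2] = (1+5+11+13+14)/5 = 44/5.
E[V | stage 3] = (1+2+9+13)/4 = 25/4.
E[V] = (1/3)·(17/3) + (1/3)·(44/5) + (1/3)·(25/4) = 1243/180.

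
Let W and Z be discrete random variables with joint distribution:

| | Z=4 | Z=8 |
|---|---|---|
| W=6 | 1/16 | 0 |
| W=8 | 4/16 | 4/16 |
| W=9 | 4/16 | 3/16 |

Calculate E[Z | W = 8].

6

P(W = 8) = 1/2.
Σ Z·P over the event = 4·(4/16) + 8·(4/16) = 3.
E[Z | W = 8] = (3) / (1/2) = 6.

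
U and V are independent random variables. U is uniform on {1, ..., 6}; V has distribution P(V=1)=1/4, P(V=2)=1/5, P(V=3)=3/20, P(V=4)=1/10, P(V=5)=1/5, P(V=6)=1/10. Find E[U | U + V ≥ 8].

199/42

P(U + V ≥ 8) = 7/20.
Summing U·P(x,y) over outcomes with U + V ≥ 8 gives 199/120.
E[U | U + V ≥ 8] = (199/120) / (7/20) = 199/42.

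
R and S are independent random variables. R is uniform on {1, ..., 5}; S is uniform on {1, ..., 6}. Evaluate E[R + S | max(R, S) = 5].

70/9

P(max(R, S) = 5) = 3/10.
Summing (R+S)·P(x,y) over outcomes with max(R, S) = 5 gives 7/3.
E[R + S | max(R, S) = 5] = (7/3) / (3/10) = 70/9.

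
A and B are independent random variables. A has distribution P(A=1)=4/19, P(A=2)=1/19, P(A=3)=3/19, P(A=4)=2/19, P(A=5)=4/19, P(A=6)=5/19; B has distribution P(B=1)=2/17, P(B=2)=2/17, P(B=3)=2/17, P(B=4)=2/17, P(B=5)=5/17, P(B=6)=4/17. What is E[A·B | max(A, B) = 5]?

1475/102

P(max(A, B) = 5) = 6/19.
Summing AB·P(x,y) over outcomes with max(A, B) = 5 gives 1475/323.
E[A·B | max(A, B) = 5] = (1475/323) / (6/19) = 1475/102.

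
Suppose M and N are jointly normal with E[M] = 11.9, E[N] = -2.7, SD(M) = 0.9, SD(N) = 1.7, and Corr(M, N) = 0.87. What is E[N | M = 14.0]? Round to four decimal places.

E[N | M=x] = μ_N + ρ(σ_N/σ_M)(x − μ_M) for jointly normal variables.
E[N | M=14.0] = -2.7 + (0.87)·(1.7/0.9)·(14.0 − (11.9)) = -2.7 + (1.64333)·(2.1) = 0.7510.

0.7510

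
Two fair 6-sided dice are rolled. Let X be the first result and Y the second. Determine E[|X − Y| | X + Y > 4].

P(X + Y > 4) = 5/6.
Summing |X−Y|·P(x,y) over outcomes with X + Y > 4 gives 16/9.
E[|X − Y| | X + Y > 4] = (16/9) / (5/6) = 32/15.

32/15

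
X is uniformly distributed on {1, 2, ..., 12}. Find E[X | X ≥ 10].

11

Given X ≥ 10, X is equally likely to be any of {10, 11, 12}.
E[X | X ≥ 10] = (10 + 11 + 12) / 3 = 11.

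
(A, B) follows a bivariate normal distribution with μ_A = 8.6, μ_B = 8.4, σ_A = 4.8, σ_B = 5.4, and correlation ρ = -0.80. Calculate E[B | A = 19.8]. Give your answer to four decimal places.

The regression of B on A has slope ρ·σ_B/σ_A and passes through (μ_A, μ_B).
E[B | A=19.8] = 8.4 + (-0.80)·(5.4/4.8)·(19.8 − (8.6)) = 8.4 + (-0.9)·(11.2) = -1.6800.

-1.6800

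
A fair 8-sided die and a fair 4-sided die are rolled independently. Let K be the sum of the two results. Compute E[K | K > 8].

P(K > 8) = 5/16.
Σ over the event: 9·1/8 + 10·3/32 + 11·1/16 + 12·1/32 = 25/8.
E[K | K > 8] = (25/8) / (5/16) = 10.

10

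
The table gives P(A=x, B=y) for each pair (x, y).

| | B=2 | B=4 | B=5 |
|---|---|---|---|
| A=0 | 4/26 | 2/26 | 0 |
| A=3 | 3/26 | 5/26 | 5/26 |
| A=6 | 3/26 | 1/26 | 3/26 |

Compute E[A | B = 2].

27/10

P(B = 2) = 5/13.
Σ A·P over the event = 0·(4/26) + 3·(3/26) + 6·(3/26) = 27/26.
E[A | B = 2] = (27/26) / (5/13) = 27/10.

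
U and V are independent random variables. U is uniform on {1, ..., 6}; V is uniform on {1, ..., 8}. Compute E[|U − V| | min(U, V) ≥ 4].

23/15

P(min(U, V) ≥ 4) = 5/16.
Summing |U−V|·P(x,y) over outcomes with min(U, V) ≥ 4 gives 23/48.
E[|U − V| | min(U, V) ≥ 4] = (23/48) / (5/16) = 23/15.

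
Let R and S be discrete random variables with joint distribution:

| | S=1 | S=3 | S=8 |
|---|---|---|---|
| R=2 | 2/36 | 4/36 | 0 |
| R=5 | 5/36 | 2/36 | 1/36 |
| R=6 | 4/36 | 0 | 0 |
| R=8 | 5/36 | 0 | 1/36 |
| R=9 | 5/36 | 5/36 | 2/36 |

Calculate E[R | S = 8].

31/4

P(S = 8) = 1/9.
Σ R·P over the event = 5·(1/36) + 8·(1/36) + 9·(2/36) = 31/36.
E[R | S = 8] = (31/36) / (1/9) = 31/4.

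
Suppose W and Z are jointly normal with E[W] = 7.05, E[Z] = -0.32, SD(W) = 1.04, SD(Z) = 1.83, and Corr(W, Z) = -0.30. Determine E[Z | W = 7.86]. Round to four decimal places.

-0.7476

E[Z | W=x] = μ_Z + ρ(σ_Z/σ_W)(x − μ_W) for jointly normal variables.
E[Z | W=7.86] = -0.32 + (-0.30)·(1.83/1.04)·(7.86 − (7.05)) = -0.32 + (-0.52788)·(0.81) = -0.7476.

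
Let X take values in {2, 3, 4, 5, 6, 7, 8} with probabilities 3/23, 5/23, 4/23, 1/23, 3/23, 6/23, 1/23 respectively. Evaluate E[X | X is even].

48/11

P(X is even) = 11/23.
Σ over the event: 2·3/23 + 4·4/23 + 6·3/23 + 8·1/23 = 48/23.
E[X | X is even] = (48/23) / (11/23) = 48/11.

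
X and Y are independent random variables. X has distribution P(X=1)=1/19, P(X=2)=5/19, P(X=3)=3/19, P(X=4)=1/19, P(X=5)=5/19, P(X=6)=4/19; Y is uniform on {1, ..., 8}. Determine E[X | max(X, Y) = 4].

P(max(X, Y) = 4) = 13/152.
Summing X·P(x,y) over outcomes with max(X, Y) = 4 gives 9/38.
E[X | max(X, Y) = 4] = (9/38) / (13/152) = 36/13.

36/13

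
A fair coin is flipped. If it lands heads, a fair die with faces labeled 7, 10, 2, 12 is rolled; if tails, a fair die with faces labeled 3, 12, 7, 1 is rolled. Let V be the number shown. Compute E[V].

E[V | heads] = (7+10+2+12)/4 = 31/4.
E[V | tails] = (3+12+7+1)/4 = 23/4.
By the law of total expectation,
E[V] = (1/2)·(31/4) + (1/2)·(23/4) = 27/4.

27/4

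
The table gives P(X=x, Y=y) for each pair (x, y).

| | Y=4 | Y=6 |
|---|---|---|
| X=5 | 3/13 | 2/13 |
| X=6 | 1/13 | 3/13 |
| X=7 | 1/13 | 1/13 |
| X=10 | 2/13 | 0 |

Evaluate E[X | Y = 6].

35/6

P(Y = 6) = 6/13.
Summing X·P(X=x,Y=y) over the conditioning event gives 35/13.
E[X | Y = 6] = (35/13) / (6/13) = 35/6.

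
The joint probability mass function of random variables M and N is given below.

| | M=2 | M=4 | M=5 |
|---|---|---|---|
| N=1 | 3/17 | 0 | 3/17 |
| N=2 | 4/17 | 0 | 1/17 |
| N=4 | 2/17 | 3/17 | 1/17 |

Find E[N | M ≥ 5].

9/5

P(M ≥ 5) = 5/17.
Σ N·P over the event = 1·(3/17) + 2·(1/17) + 4·(1/17) = 9/17.
E[N | M ≥ 5] = (9/17) / (5/17) = 9/5.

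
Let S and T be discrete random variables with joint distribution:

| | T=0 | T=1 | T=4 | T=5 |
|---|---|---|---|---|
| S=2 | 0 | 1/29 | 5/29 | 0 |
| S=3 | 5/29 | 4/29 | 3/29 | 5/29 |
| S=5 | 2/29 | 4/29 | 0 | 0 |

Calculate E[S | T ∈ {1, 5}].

7/2

P(T ∈ {1, 5}) = 14/29.
Σ S·P over the event = 2·(1/29) + 3·(4/29) + 3·(5/29) + 5·(4/29) = 49/29.
E[S | T ∈ {1, 5}] = (49/29) / (14/29) = 7/2.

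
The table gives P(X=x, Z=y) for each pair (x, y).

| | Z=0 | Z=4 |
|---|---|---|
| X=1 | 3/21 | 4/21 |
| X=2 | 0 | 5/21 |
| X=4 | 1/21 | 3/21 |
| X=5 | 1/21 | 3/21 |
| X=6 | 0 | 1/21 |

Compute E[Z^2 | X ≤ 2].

P(X ≤ 2) = 4/7.
Σ Z^2·P over the event = 0·(3/21) + 16·(4/21) + 16·(5/21) = 48/7.
E[Z^2 | X ≤ 2] = (48/7) / (4/7) = 12.

12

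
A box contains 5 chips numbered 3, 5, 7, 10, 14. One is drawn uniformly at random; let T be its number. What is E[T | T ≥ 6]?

31/3

P(T ≥ 6) = 3/5.
Σ over the event: 7·1/5 + 10·1/5 + 14·1/5 = 31/5.
E[T | T ≥ 6] = (31/5) / (3/5) = 31/3.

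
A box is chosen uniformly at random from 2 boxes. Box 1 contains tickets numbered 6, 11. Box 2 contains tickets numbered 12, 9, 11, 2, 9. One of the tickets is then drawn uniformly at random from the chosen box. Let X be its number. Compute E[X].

171/20

E[X | box 1] = (6+11)/2 = 17/2.
E[X | box 2] = (12+9+11+2+9)/5 = 43/5.
By the law of total expectation,
E[X] = (1/2)·(17/2) + (1/2)·(43/5) = 171/20.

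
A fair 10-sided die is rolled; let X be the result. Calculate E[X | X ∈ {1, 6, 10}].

P(X ∈ {1, 6, 10}) = 3/10.
Σ over the event: 1·1/10 + 6·1/10 + 10·1/10 = 17/10.
E[X | X ∈ {1, 6, 10}] = (17/10) / (3/10) = 17/3.

17/3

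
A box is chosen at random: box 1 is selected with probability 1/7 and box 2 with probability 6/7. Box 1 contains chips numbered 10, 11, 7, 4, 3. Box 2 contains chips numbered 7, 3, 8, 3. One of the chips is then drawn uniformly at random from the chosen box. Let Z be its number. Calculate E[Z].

E[Z | box 1] = (10+11+7+4+3)/5 = 7.
E[Z | box 2] = (7+3+8+3)/4 = 21/4.
E[Z] = (1/7)·(7) + (6/7)·(21/4) = 11/2.

11/2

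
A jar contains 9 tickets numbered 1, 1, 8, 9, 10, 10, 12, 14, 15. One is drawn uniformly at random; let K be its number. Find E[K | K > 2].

78/7

P(K > 2) = 7/9.
Σ over the event: 8·1/9 + 9·1/9 + 10·2/9 + 12·1/9 + 14·1/9 + 15·1/9 = 26/3.
E[K | K > 2] = (26/3) / (7/9) = 78/7.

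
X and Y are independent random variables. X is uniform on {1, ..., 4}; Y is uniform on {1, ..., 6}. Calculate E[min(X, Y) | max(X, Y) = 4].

16/7

Outcomes with max(X, Y) = 4: (1,4), (2,4), (3,4), (4,1), (4,2), (4,3), (4,4), each with probability 1/24.
E[min(X, Y) | max(X, Y) = 4] = (1 + 2 + 3 + 1 + 2 + 3 + 4) / 7 = 16/7.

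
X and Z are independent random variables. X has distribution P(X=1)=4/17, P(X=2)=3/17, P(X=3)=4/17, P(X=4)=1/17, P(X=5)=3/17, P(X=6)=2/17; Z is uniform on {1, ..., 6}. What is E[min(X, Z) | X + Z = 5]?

P(X + Z = 5) = 2/17.
Summing min(X,Z)·P(x,y) over outcomes with X + Z = 5 gives 19/102.
E[min(X, Z) | X + Z = 5] = (19/102) / (2/17) = 19/12.

19/12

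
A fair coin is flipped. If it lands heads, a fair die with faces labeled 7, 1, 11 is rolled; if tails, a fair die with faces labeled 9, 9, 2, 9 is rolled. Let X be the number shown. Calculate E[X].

E[X | heads] = (7+1+11)/3 = 19/3.
E[X | tails] = (9+9+2+9)/4 = 29/4.
E[X] = (1/2)·(19/3) + (1/2)·(29/4) = 163/24.

163/24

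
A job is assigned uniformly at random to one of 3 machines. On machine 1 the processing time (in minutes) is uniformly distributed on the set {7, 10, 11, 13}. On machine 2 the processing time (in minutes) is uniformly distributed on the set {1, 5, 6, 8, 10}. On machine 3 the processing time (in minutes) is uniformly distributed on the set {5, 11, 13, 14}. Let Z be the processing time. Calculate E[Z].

9

E[Z | machine 1] = (7+10+11+13)/4 = 41/4.
E[Z | machine 2] = (1+5+6+8+10)/5 = 6.
E[Z | machine 3] = (5+11+13+14)/4 = 43/4.
By the law of total expectation,
E[Z] = (1/3)·(41/4) + (1/3)·(6) + (1/3)·(43/4) = 9.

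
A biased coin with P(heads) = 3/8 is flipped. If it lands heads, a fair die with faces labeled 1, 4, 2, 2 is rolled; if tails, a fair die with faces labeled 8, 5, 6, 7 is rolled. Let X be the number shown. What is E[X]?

E[X | heads] = (1+4+2+2)/4 = 9/4.
E[X | tails] = (8+5+6+7)/4 = 13/2.
E[X] = (3/8)·(9/4) + (5/8)·(13/2) = 157/32.

157/32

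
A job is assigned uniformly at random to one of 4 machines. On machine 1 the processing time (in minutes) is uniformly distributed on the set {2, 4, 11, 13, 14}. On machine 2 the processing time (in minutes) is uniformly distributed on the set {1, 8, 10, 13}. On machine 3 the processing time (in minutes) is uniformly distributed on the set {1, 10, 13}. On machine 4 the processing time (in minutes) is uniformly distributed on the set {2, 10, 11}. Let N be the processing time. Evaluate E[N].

E[N | machine 1] = (2+4+11+13+14)/5 = 44/5.
E[N | machine 2] = (1+8+10+13)/4 = 8.
E[N | machine 3] = (1+10+13)/3 = 8.
E[N | machine 4] = (2+10+11)/3 = 23/3.
E[N] = (1/4)·(44/5) + (1/4)·(8) + (1/4)·(8) + (1/4)·(23/3) = 487/60.

487/60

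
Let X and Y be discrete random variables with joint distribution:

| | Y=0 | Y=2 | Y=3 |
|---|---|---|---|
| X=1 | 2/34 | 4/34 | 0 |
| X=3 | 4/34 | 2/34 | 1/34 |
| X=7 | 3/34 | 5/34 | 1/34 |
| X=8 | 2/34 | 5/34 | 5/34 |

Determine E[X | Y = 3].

P(Y = 3) = 7/34.
Summing X·P(X=x,Y=y) over the conditioning event gives 25/17.
E[X | Y = 3] = (25/17) / (7/34) = 50/7.

50/7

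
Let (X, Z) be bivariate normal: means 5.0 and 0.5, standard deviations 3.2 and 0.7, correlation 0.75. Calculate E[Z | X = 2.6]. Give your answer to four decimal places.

0.1063

E[Z | X=x] = μ_Z + ρ(σ_Z/σ_X)(x − μ_X) for jointly normal variables.
E[Z | X=2.6] = 0.5 + (0.75)·(0.7/3.2)·(2.6 − (5.0)) = 0.5 + (0.16406)·(-2.4) = 0.1063.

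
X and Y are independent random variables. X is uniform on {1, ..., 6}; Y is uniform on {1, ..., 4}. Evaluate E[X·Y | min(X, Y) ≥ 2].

12

P(min(X, Y) ≥ 2) = 5/8.
Summing XY·P(x,y) over outcomes with min(X, Y) ≥ 2 gives 15/2.
E[X·Y | min(X, Y) ≥ 2] = (15/2) / (5/8) = 12.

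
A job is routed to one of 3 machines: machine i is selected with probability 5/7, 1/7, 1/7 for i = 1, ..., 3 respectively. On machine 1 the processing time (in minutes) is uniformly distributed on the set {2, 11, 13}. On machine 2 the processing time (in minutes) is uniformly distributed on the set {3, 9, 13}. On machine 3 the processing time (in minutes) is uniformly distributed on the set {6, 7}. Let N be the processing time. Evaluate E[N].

349/42

E[N | machine 1] = (2+11+13)/3 = 26/3.
E[N | machine 2] = (3+9+13)/3 = 25/3.
E[N | machine 3] = (6+7)/2 = 13/2.
By the law of total expectation,
E[N] = (5/7)·(26/3) + (1/7)·(25/3) + (1/7)·(13/2) = 349/42.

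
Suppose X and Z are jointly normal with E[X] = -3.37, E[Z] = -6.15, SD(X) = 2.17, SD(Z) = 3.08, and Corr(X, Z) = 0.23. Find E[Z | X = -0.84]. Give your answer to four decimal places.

The regression of Z on X has slope ρ·σ_Z/σ_X and passes through (μ_X, μ_Z).
E[Z | X=-0.84] = -6.15 + (0.23)·(3.08/2.17)·(-0.84 − (-3.37)) = -6.15 + (0.32645)·(2.53) = -5.3241.

-5.3241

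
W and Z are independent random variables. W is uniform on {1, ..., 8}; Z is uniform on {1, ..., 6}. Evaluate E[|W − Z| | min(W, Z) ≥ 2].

P(min(W, Z) ≥ 2) = 35/48.
Summing |W−Z|·P(x,y) over outcomes with min(W, Z) ≥ 2 gives 25/16.
E[|W − Z| | min(W, Z) ≥ 2] = (25/16) / (35/48) = 15/7.

15/7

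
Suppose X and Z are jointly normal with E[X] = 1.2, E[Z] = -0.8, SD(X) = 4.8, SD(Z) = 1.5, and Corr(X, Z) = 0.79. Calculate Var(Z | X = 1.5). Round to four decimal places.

Var(Z | X=x) = (1 − ρ²)·σ_Z².
Var(Z | X=1.5) = (1.5)²·(1 − (0.79)²) = 2.25·0.3759 = 0.8458.

0.8458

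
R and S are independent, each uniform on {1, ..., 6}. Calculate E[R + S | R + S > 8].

10

Outcomes with R + S > 8: (3,6), (4,5), (4,6), (5,4), (5,5), (5,6), (6,3), (6,4), (6,5), (6,6), each with probability 1/36.
E[R + S | R + S > 8] = (9 + 9 + 10 + 9 + 10 + 11 + 9 + 10 + 11 + 12) / 10 = 10.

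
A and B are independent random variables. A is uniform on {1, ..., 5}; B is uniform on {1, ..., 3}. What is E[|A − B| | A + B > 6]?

Outcomes with A + B > 6: (4,3), (5,2), (5,3), each with probability 1/15.
E[|A − B| | A + B > 6] = (1 + 3 + 2) / 3 = 2.

2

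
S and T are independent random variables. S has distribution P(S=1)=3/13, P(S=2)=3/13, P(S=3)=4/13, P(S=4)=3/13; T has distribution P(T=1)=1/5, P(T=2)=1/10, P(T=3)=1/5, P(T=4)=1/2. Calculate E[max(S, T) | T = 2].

P(T = 2) = 1/10.
Summing max(S,T)·P(x,y) over outcomes with T = 2 gives 18/65.
E[max(S, T) | T = 2] = (18/65) / (1/10) = 36/13.

36/13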